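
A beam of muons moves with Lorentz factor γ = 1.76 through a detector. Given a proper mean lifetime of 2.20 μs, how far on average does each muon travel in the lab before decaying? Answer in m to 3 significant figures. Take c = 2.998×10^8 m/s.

d ≈ 955 m

β = √(1 − 1/γ²) = √(1 − 1/1.76²) = 0.82290
Dilated lifetime: Δt = γτ₀ = 1.76 × 2.20 μs = 3.8720 μs
d = vΔt = 0.82290c × 3.8720 μs = 2.4671×10^8 m/s × 3.8720×10^-6 s = 955 m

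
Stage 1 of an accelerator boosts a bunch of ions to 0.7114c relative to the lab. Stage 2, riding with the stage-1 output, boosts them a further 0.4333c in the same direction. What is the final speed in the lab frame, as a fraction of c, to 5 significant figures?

Compose boost 2: (0.4333 + 0.7114)/(1 + 0.4333×0.7114) = 1.1447/1.308250 = 0.87499

u ≈ 0.87499c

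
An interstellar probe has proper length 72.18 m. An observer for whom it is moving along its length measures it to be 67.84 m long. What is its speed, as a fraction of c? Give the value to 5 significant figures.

γ = L₀/L = 72.18/67.84 = 1.063974
β = √(1 − 1/γ²) = 0.34153

β ≈ 0.34153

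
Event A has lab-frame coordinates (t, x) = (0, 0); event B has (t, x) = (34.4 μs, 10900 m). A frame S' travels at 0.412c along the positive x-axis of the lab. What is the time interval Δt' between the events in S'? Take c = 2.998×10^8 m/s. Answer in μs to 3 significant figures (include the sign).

γ = 1/√(1 − 0.412²) = 1.0975
Δt' = γ(Δt − vΔx/c²) = 1.0975 × (34.4 μs − 0.412×10900 m / (2.998×10^8 m/s))
= 1.0975 × (19.421 μs) = 21.3 μs

Δt' ≈ 21.3 μs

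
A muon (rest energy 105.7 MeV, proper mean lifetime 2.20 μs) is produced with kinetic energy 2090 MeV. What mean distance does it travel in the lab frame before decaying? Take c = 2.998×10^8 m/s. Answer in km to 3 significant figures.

γ = 1 + K/(m₀c²) = 1 + 2090/105.7 = 20.773
β = √(1 − 1/γ²) = 0.99884
Dilated lifetime: γτ₀ = 20.773 × 2.20 μs = 45.700 μs
d = βc·γτ₀ = 0.99884 × (2.998×10^8 m/s) × 4.5700×10^-5 s = 13.7 km

d ≈ 13.7 km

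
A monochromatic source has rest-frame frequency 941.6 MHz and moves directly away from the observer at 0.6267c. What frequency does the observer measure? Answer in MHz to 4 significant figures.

f_obs ≈ 451.1 MHz

Relativistic Doppler: f_obs = f_src √((1−β)/(1+β))
= 941.6 × √(0.373300/1.62670) = 941.6 × 0.479044 = 451.1 MHz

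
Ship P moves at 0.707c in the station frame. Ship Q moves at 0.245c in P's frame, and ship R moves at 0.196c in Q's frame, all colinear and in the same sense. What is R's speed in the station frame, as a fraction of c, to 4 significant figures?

Compose boost 2: (0.245 + 0.707)/(1 + 0.245×0.707) = 0.9520/1.17321 = 0.811445
Compose boost 3: (0.196 + 0.811445)/(1 + 0.196×0.811445) = 1.00745/1.15904 = 0.8692

u ≈ 0.8692c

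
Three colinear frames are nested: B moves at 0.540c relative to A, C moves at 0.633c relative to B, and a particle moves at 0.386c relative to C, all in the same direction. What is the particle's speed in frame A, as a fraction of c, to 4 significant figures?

Compose boost 2: (0.633 + 0.540)/(1 + 0.633×0.540) = 1.173/1.34182 = 0.874186
Compose boost 3: (0.386 + 0.874186)/(1 + 0.386×0.874186) = 1.26019/1.33744 = 0.9422

u ≈ 0.9422c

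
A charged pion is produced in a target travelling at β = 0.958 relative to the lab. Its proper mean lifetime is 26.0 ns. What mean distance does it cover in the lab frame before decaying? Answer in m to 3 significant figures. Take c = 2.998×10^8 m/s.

γ = 1/√(1 − 0.958²) = 3.4871
Dilated lifetime: Δt = γτ₀ = 3.4871 × 26.0 ns = 90.666 ns
d = vΔt = 0.958c × 90.666 ns = 2.8721×10^8 m/s × 9.0666×10^-8 s = 26.0 m

d ≈ 26.0 m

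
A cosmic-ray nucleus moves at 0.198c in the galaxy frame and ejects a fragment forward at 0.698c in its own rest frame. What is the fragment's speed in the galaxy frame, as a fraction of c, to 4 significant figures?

Compose boost 2: (0.698 + 0.198)/(1 + 0.698×0.198) = 0.8960/1.13820 = 0.7872

u ≈ 0.7872c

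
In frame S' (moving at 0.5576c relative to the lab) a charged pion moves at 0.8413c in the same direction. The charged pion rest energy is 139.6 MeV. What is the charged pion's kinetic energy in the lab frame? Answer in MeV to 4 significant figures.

K ≈ 317.4 MeV

u_lab = (0.8413 + 0.5576)/(1 + 0.8413×0.5576) = 0.9522099
γ = 1/√(1 − 0.9522099²) = 3.27392
K = (γ − 1)m₀c² = (3.27392 − 1) × 139.6 = 2.27392 × 139.6 = 317.4 MeV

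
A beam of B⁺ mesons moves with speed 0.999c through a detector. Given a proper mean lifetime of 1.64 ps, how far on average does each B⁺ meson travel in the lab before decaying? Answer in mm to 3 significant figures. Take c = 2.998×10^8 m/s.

d ≈ 11.0 mm

γ = 1/√(1 − 0.999²) = 22.366
Dilated lifetime: Δt = γτ₀ = 22.366 × 1.64 ps = 36.681 ps
d = vΔt = 0.999c × 36.681 ps = 2.9950×10^8 m/s × 3.6681×10^-11 s = 11.0 mm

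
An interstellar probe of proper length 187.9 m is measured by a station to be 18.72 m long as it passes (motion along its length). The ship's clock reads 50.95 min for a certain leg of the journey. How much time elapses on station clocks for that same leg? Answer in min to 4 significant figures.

Δt ≈ 511.4 min

Length contraction ⇒ γ = L₀/L = 187.9/18.72 = 10.0374
Time dilation: Δt = γτ₀ = 10.0374 × 50.95 min = 511.4 min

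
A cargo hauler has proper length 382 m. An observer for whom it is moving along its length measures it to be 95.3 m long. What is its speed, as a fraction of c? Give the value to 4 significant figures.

γ = L₀/L = 382/95.3 = 4.00839
β = √(1 − 1/γ²) = 0.9684

β ≈ 0.9684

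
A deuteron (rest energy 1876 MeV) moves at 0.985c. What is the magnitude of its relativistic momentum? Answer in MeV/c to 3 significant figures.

p ≈ 10700 MeV/c

γ = 1/√(1 − 0.985²) = 5.7953
p = γβm₀c = 5.7953 × 0.985 × 1876 MeV/c = 10700 MeV/c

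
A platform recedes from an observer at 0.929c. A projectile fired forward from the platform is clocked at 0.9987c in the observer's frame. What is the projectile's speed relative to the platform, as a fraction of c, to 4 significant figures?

Inverse velocity addition: u' = (u − v)/(1 − uv/c²)
= (0.9987 − 0.929)/(1 − 0.9987×0.929) = 0.06970/0.0722077 = 0.9653

u' ≈ 0.9653c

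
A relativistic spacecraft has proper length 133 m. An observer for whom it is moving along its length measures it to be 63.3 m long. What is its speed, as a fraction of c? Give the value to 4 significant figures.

β ≈ 0.8795

γ = L₀/L = 133/63.3 = 2.10111
β = √(1 − 1/γ²) = 0.8795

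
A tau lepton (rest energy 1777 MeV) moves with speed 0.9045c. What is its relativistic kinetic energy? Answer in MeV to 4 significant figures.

γ = 1/√(1 − 0.9045²) = 2.34481
K = (γ − 1)m₀c² = (2.34481 − 1) × 1777 MeV = 1.34481 × 1777 MeV = 2390 MeV

K ≈ 2390 MeV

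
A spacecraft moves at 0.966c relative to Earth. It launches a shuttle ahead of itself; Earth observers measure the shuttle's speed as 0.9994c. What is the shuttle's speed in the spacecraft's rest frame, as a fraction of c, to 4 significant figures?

Inverse velocity addition: u' = (u − v)/(1 − uv/c²)
= (0.9994 − 0.966)/(1 − 0.9994×0.966) = 0.03340/0.0345796 = 0.9659

u' ≈ 0.9659c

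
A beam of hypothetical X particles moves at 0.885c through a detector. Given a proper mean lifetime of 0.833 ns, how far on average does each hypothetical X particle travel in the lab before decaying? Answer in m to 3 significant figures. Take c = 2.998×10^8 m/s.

γ = 1/√(1 − 0.885²) = 2.1478
Dilated lifetime: Δt = γτ₀ = 2.1478 × 0.833 ns = 1.7891 ns
d = vΔt = 0.885c × 1.7891 ns = 2.6532×10^8 m/s × 1.7891×10^-9 s = 0.475 m

d ≈ 0.475 m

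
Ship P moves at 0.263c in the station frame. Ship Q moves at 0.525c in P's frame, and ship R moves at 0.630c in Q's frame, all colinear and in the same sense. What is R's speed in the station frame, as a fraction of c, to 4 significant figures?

u ≈ 0.9208c

Compose boost 2: (0.525 + 0.263)/(1 + 0.525×0.263) = 0.7880/1.13807 = 0.692397
Compose boost 3: (0.630 + 0.692397)/(1 + 0.630×0.692397) = 1.32240/1.43621 = 0.9208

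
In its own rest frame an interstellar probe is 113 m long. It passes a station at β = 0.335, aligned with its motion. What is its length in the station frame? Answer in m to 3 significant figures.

L ≈ 106 m

γ = 1/√(1 − 0.335²) = 1.0613
Length contraction: L = L₀/γ = 113/1.0613 = 106 m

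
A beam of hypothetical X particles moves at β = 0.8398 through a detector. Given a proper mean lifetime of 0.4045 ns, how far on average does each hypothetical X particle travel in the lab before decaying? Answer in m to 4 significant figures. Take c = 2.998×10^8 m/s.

d ≈ 0.1876 m

γ = 1/√(1 − 0.8398²) = 1.84197
Dilated lifetime: Δt = γτ₀ = 1.84197 × 0.4045 ns = 0.745078 ns
d = vΔt = 0.8398c × 0.745078 ns = 2.51772×10^8 m/s × 7.45078×10^-10 s = 0.1876 m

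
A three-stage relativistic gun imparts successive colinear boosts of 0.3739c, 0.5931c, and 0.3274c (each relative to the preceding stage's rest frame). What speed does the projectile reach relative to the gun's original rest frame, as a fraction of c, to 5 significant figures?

Compose boost 2: (0.5931 + 0.3739)/(1 + 0.5931×0.3739) = 0.96700/1.221760 = 0.7914811
Compose boost 3: (0.3274 + 0.7914811)/(1 + 0.3274×0.7914811) = 1.118881/1.259131 = 0.88861

u ≈ 0.88861c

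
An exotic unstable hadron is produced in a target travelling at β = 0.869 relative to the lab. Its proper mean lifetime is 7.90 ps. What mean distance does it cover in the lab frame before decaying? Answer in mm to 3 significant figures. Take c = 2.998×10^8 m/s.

d ≈ 4.16 mm

γ = 1/√(1 − 0.869²) = 2.0210
Dilated lifetime: Δt = γτ₀ = 2.0210 × 7.90 ps = 15.966 ps
d = vΔt = 0.869c × 15.966 ps = 2.6053×10^8 m/s × 1.5966×10^-11 s = 4.16 mm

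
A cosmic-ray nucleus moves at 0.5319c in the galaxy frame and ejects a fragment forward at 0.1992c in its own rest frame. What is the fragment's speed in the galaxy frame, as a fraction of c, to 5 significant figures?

u ≈ 0.66106c

Compose boost 2: (0.1992 + 0.5319)/(1 + 0.1992×0.5319) = 0.73110/1.105954 = 0.66106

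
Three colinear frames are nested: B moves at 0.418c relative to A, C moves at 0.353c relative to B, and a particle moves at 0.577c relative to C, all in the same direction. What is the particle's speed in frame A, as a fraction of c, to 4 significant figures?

u ≈ 0.9000c

Compose boost 2: (0.353 + 0.418)/(1 + 0.353×0.418) = 0.7710/1.14755 = 0.671864
Compose boost 3: (0.577 + 0.671864)/(1 + 0.577×0.671864) = 1.24886/1.38767 = 0.9000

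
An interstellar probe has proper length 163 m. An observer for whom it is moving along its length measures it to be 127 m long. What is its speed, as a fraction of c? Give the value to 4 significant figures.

γ = L₀/L = 163/127 = 1.28346
β = √(1 − 1/γ²) = 0.6268

β ≈ 0.6268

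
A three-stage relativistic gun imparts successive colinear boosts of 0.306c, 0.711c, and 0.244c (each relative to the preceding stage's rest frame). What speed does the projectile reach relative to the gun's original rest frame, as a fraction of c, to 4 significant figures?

u ≈ 0.8966c

Compose boost 2: (0.711 + 0.306)/(1 + 0.711×0.306) = 1.017/1.21757 = 0.835273
Compose boost 3: (0.244 + 0.835273)/(1 + 0.244×0.835273) = 1.07927/1.20381 = 0.8966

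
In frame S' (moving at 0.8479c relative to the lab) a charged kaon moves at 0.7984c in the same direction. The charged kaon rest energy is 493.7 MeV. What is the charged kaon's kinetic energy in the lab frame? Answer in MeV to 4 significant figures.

K ≈ 2100 MeV

u_lab = (0.7984 + 0.8479)/(1 + 0.7984×0.8479) = 0.9817149
γ = 1/√(1 − 0.9817149²) = 5.25329
K = (γ − 1)m₀c² = (5.25329 − 1) × 493.7 = 4.25329 × 493.7 = 2100 MeV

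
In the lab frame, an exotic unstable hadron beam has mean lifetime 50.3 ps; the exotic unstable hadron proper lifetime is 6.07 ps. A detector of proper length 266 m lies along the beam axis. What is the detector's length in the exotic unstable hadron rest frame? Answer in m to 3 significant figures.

L ≈ 32.1 m

Time dilation ⇒ γ = Δt/τ₀ = 50.3/6.07 = 8.2867
Length contraction: L = L₀/γ = 266/8.2867 = 32.1 m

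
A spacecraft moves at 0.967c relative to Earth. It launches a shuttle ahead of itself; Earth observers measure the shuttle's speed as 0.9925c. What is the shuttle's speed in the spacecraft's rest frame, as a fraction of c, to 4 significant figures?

u' ≈ 0.6335c

Inverse velocity addition: u' = (u − v)/(1 − uv/c²)
= (0.9925 − 0.967)/(1 − 0.9925×0.967) = 0.02550/0.0402525 = 0.6335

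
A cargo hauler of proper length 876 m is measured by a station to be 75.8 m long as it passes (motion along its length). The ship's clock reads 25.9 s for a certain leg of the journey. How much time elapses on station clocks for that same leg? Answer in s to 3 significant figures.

Δt ≈ 299 s

Length contraction ⇒ γ = L₀/L = 876/75.8 = 11.557
Time dilation: Δt = γτ₀ = 11.557 × 25.9 s = 299 s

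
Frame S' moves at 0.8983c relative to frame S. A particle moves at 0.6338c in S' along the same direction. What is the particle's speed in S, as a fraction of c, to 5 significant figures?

Relativistic velocity addition: u = (u' + v)/(1 + u'v/c²)
= (0.6338 + 0.8983)/(1 + 0.6338×0.8983) = 1.5321/1.569343 = 0.97627

u ≈ 0.97627c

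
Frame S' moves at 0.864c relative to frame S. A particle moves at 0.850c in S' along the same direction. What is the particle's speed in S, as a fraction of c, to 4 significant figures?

Relativistic velocity addition: u = (u' + v)/(1 + u'v/c²)
= (0.850 + 0.864)/(1 + 0.850×0.864) = 1.714/1.73440 = 0.9882

u ≈ 0.9882c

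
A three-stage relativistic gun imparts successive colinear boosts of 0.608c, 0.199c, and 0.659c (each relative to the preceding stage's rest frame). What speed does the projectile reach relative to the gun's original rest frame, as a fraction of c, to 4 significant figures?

u ≈ 0.9352c

Compose boost 2: (0.199 + 0.608)/(1 + 0.199×0.608) = 0.8070/1.12099 = 0.719898
Compose boost 3: (0.659 + 0.719898)/(1 + 0.659×0.719898) = 1.37890/1.47441 = 0.9352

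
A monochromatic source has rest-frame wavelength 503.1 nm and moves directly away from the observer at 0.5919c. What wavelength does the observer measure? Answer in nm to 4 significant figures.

λ_obs ≈ 993.6 nm

Relativistic Doppler: λ_obs = λ_src √((1+β)/(1−β))
= 503.1 × √(1.59190/0.408100) = 503.1 × 1.97503 = 993.6 nm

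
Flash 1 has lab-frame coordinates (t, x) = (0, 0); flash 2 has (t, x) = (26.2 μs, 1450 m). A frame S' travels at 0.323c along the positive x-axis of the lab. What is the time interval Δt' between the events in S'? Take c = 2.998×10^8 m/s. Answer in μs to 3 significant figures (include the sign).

Δt' ≈ 26.0 μs

γ = 1/√(1 − 0.323²) = 1.0566
Δt' = γ(Δt − vΔx/c²) = 1.0566 × (26.2 μs − 0.323×1450 m / (2.998×10^8 m/s))
= 1.0566 × (24.638 μs) = 26.0 μs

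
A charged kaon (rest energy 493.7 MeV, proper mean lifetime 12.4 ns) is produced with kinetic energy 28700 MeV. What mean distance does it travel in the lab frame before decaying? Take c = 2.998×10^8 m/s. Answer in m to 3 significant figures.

d ≈ 220 m

γ = 1 + K/(m₀c²) = 1 + 28700/493.7 = 59.132
β = √(1 − 1/γ²) = 0.99986
Dilated lifetime: γτ₀ = 59.132 × 12.4 ns = 733.24 ns
d = βc·γτ₀ = 0.99986 × (2.998×10^8 m/s) × 7.3324×10^-7 s = 220 m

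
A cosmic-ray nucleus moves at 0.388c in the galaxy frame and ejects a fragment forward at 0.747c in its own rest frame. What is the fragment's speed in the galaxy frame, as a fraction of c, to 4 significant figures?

Compose boost 2: (0.747 + 0.388)/(1 + 0.747×0.388) = 1.135/1.28984 = 0.8800

u ≈ 0.8800c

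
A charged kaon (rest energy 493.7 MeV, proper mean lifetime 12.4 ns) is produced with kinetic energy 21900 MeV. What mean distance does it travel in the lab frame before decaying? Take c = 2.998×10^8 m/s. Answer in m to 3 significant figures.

γ = 1 + K/(m₀c²) = 1 + 21900/493.7 = 45.359
β = √(1 − 1/γ²) = 0.99976
Dilated lifetime: γτ₀ = 45.359 × 12.4 ns = 562.45 ns
d = βc·γτ₀ = 0.99976 × (2.998×10^8 m/s) × 5.6245×10^-7 s = 169 m

d ≈ 169 m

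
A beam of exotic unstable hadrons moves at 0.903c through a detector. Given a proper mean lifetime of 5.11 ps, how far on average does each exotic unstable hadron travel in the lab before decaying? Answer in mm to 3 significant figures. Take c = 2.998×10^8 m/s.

γ = 1/√(1 − 0.903²) = 2.3275
Dilated lifetime: Δt = γτ₀ = 2.3275 × 5.11 ps = 11.894 ps
d = vΔt = 0.903c × 11.894 ps = 2.7072×10^8 m/s × 1.1894×10^-11 s = 3.22 mm

d ≈ 3.22 mm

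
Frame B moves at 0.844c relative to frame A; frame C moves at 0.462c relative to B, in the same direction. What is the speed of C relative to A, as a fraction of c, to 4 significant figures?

u ≈ 0.9396c

Compose boost 2: (0.462 + 0.844)/(1 + 0.462×0.844) = 1.306/1.38993 = 0.9396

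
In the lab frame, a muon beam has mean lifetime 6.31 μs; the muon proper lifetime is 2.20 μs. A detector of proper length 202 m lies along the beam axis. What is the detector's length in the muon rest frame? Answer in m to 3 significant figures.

Time dilation ⇒ γ = Δt/τ₀ = 6.31/2.20 = 2.8682
Length contraction: L = L₀/γ = 202/2.8682 = 70.4 m

L ≈ 70.4 m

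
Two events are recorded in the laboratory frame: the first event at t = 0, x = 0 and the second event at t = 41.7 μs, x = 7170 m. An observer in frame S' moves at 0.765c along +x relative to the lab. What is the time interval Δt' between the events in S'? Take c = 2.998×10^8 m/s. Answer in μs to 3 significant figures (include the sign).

γ = 1/√(1 − 0.765²) = 1.5527
Δt' = γ(Δt − vΔx/c²) = 1.5527 × (41.7 μs − 0.765×7170 m / (2.998×10^8 m/s))
= 1.5527 × (23.404 μs) = 36.3 μs

Δt' ≈ 36.3 μs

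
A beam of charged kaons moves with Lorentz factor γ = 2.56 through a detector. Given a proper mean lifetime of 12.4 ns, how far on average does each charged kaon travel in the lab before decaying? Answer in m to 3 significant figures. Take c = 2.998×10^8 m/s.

β = √(1 − 1/γ²) = √(1 − 1/2.56²) = 0.92055
Dilated lifetime: Δt = γτ₀ = 2.56 × 12.4 ns = 31.744 ns
d = vΔt = 0.92055c × 31.744 ns = 2.7598×10^8 m/s × 3.1744×10^-8 s = 8.76 m

d ≈ 8.76 m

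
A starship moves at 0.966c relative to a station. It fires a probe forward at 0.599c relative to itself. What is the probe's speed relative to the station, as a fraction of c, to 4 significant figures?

u ≈ 0.9914c

Relativistic velocity addition: u = (u' + v)/(1 + u'v/c²)
= (0.599 + 0.966)/(1 + 0.599×0.966) = 1.565/1.57863 = 0.9914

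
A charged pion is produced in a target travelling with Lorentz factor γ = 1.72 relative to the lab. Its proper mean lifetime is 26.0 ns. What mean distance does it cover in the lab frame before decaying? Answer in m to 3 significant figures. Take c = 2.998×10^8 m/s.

β = √(1 − 1/γ²) = √(1 − 1/1.72²) = 0.81362
Dilated lifetime: Δt = γτ₀ = 1.72 × 26.0 ns = 44.720 ns
d = vΔt = 0.81362c × 44.720 ns = 2.4392×10^8 m/s × 4.4720×10^-8 s = 10.9 m

d ≈ 10.9 m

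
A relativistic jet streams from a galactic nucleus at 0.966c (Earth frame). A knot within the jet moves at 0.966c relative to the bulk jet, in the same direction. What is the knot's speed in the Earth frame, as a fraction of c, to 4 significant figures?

u ≈ 0.9994c

Relativistic velocity addition: u = (u' + v)/(1 + u'v/c²)
= (0.966 + 0.966)/(1 + 0.966×0.966) = 1.932/1.93316 = 0.9994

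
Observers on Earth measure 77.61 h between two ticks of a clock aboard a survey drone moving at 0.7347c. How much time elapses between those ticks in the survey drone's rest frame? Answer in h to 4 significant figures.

γ = 1/√(1 − 0.7347²) = 1.47407
Proper time: τ₀ = Δt/γ = 77.61/1.47407 = 52.65 h

τ₀ ≈ 52.65 h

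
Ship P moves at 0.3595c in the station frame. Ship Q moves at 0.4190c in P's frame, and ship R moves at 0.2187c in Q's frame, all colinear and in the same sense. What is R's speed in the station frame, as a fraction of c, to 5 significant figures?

Compose boost 2: (0.4190 + 0.3595)/(1 + 0.4190×0.3595) = 0.77850/1.150631 = 0.6765856
Compose boost 3: (0.2187 + 0.6765856)/(1 + 0.2187×0.6765856) = 0.8952856/1.147969 = 0.77989

u ≈ 0.77989c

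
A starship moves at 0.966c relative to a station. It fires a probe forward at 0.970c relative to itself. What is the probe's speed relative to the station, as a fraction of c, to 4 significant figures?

u ≈ 0.9995c

Relativistic velocity addition: u = (u' + v)/(1 + u'v/c²)
= (0.970 + 0.966)/(1 + 0.970×0.966) = 1.936/1.93702 = 0.9995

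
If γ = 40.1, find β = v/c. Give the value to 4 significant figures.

β ≈ 0.9997

β = √(1 − 1/γ²) = √(1 − 1/40.1²) = √(0.999378) = 0.9997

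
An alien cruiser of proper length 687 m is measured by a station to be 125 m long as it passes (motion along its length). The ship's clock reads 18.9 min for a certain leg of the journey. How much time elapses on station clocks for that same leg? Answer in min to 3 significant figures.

Δt ≈ 104 min

Length contraction ⇒ γ = L₀/L = 687/125 = 5.4960
Time dilation: Δt = γτ₀ = 5.4960 × 18.9 min = 104 min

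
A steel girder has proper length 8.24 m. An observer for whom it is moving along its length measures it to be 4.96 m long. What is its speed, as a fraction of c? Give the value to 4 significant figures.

β ≈ 0.7985

γ = L₀/L = 8.24/4.96 = 1.66129
β = √(1 − 1/γ²) = 0.7985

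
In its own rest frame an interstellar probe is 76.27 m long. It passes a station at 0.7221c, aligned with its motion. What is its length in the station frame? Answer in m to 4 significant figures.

L ≈ 52.76 m

γ = 1/√(1 − 0.7221²) = 1.44553
Length contraction: L = L₀/γ = 76.27/1.44553 = 52.76 m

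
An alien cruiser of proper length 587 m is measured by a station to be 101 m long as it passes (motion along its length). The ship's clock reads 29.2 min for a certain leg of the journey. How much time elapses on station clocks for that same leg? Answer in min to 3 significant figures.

Length contraction ⇒ γ = L₀/L = 587/101 = 5.8119
Time dilation: Δt = γτ₀ = 5.8119 × 29.2 min = 170 min

Δt ≈ 170 min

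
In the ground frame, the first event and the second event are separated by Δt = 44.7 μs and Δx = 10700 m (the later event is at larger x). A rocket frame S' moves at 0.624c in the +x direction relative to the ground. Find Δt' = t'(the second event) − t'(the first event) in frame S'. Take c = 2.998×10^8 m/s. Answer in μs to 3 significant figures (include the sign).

γ = 1/√(1 − 0.624²) = 1.2797
Δt' = γ(Δt − vΔx/c²) = 1.2797 × (44.7 μs − 0.624×10700 m / (2.998×10^8 m/s))
= 1.2797 × (22.429 μs) = 28.7 μs

Δt' ≈ 28.7 μs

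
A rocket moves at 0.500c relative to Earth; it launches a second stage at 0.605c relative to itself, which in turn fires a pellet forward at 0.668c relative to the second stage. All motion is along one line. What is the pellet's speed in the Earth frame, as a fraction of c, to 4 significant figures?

u ≈ 0.9679c

Compose boost 2: (0.605 + 0.500)/(1 + 0.605×0.500) = 1.105/1.30250 = 0.848369
Compose boost 3: (0.668 + 0.848369)/(1 + 0.668×0.848369) = 1.51637/1.56671 = 0.9679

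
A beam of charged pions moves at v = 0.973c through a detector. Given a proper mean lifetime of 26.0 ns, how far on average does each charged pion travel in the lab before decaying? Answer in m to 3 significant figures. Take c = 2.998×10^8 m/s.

γ = 1/√(1 − 0.973²) = 4.3327
Dilated lifetime: Δt = γτ₀ = 4.3327 × 26.0 ns = 112.65 ns
d = vΔt = 0.973c × 112.65 ns = 2.9171×10^8 m/s × 1.1265×10^-7 s = 32.9 m

d ≈ 32.9 m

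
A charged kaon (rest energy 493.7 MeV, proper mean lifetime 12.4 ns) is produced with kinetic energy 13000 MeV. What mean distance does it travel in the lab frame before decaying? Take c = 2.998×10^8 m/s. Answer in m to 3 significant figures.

γ = 1 + K/(m₀c²) = 1 + 13000/493.7 = 27.332
β = √(1 − 1/γ²) = 0.99933
Dilated lifetime: γτ₀ = 27.332 × 12.4 ns = 338.91 ns
d = βc·γτ₀ = 0.99933 × (2.998×10^8 m/s) × 3.3891×10^-7 s = 102 m

d ≈ 102 m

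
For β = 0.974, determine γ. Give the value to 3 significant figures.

γ ≈ 4.41

γ = 1/√(1 − β²) = 1/√(1 − 0.974²) = 1/√(0.051324) = 4.41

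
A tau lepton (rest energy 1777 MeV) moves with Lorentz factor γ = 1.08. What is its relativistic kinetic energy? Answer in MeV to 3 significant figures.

K ≈ 142 MeV

γ = 1.08 (given)
K = (γ − 1)m₀c² = (1.08 − 1) × 1777 MeV = 0.080000 × 1777 MeV = 142 MeV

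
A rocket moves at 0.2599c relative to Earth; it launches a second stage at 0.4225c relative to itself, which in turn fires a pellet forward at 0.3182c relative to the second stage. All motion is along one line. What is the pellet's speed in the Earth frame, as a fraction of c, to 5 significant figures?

u ≈ 0.78039c

Compose boost 2: (0.4225 + 0.2599)/(1 + 0.4225×0.2599) = 0.68240/1.109808 = 0.6148813
Compose boost 3: (0.3182 + 0.6148813)/(1 + 0.3182×0.6148813) = 0.9330813/1.195655 = 0.78039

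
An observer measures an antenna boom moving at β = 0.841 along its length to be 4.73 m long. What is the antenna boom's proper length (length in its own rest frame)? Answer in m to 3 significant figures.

γ = 1/√(1 − 0.841²) = 1.8483
L₀ = γL = 1.8483 × 4.73 = 8.74 m

L₀ ≈ 8.74 m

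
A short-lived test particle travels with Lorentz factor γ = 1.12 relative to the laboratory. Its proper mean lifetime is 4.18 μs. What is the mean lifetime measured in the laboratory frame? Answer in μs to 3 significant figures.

Δt ≈ 4.68 μs

γ = 1.12 (given)
Time dilation: Δt = γτ₀ = 1.12 × 4.18 μs = 4.68 μs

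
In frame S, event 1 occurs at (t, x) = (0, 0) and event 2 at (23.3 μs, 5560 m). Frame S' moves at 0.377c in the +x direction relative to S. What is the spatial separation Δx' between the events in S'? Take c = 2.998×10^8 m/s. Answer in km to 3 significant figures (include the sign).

γ = 1/√(1 − 0.377²) = 1.0797
Δx' = γ(Δx − vΔt) = 1.0797 × (5560 m − 0.377×(2.998×10^8 m/s)×23.3×10^-6 s)
= 1.0797 × (2926.5 m) = 3.16 km

Δx' ≈ 3.16 km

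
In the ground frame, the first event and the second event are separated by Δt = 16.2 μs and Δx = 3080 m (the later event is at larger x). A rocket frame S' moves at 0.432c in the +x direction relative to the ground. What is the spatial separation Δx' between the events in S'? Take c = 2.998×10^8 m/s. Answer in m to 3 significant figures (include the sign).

γ = 1/√(1 − 0.432²) = 1.1088
Δx' = γ(Δx − vΔt) = 1.1088 × (3080 m − 0.432×(2.998×10^8 m/s)×16.2×10^-6 s)
= 1.1088 × (981.88 m) = 1090 m

Δx' ≈ 1090 m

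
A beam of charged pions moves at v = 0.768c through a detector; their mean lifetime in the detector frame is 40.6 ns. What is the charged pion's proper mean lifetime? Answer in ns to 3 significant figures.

γ = 1/√(1 − 0.768²) = 1.5614
Proper time: τ₀ = Δt/γ = 40.6/1.5614 = 26.0 ns

τ₀ ≈ 26.0 ns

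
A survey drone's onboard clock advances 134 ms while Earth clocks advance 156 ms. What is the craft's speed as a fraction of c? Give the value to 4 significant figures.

β ≈ 0.5120

γ = Δt/τ₀ = 156/134 = 1.16418
β = √(1 − 1/γ²) = √(1 − 1/1.16418²) = 0.5120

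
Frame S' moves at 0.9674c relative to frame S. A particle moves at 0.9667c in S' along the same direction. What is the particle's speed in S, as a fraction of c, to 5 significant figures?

Relativistic velocity addition: u = (u' + v)/(1 + u'v/c²)
= (0.9667 + 0.9674)/(1 + 0.9667×0.9674) = 1.9341/1.935186 = 0.99944

u ≈ 0.99944c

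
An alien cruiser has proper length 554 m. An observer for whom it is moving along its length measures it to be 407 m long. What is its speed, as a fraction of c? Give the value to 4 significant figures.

γ = L₀/L = 554/407 = 1.36118
β = √(1 − 1/γ²) = 0.6784

β ≈ 0.6784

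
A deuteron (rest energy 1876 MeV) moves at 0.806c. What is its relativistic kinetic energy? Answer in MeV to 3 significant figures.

γ = 1/√(1 − 0.806²) = 1.6894
K = (γ − 1)m₀c² = (1.6894 − 1) × 1876 MeV = 0.68943 × 1876 MeV = 1290 MeV

K ≈ 1290 MeV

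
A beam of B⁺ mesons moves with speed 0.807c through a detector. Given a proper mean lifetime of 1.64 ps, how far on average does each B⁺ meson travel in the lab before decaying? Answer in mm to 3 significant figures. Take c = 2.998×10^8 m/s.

d ≈ 0.672 mm

γ = 1/√(1 − 0.807²) = 1.6933
Dilated lifetime: Δt = γτ₀ = 1.6933 × 1.64 ps = 2.7771 ps
d = vΔt = 0.807c × 2.7771 ps = 2.4194×10^8 m/s × 2.7771×10^-12 s = 0.672 mm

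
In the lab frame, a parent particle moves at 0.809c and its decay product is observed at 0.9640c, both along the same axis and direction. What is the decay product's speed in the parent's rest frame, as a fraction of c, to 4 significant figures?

Inverse velocity addition: u' = (u − v)/(1 − uv/c²)
= (0.9640 − 0.809)/(1 − 0.9640×0.809) = 0.1550/0.220124 = 0.7041

u' ≈ 0.7041c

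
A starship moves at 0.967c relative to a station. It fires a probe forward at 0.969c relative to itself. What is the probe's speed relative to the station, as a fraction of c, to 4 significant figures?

Relativistic velocity addition: u = (u' + v)/(1 + u'v/c²)
= (0.969 + 0.967)/(1 + 0.969×0.967) = 1.936/1.93702 = 0.9995

u ≈ 0.9995c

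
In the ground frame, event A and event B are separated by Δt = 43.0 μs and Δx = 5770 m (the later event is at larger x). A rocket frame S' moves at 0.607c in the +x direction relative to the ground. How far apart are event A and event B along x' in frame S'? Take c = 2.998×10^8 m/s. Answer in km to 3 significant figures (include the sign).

Δx' ≈ -2.59 km

γ = 1/√(1 − 0.607²) = 1.2583
Δx' = γ(Δx − vΔt) = 1.2583 × (5770 m − 0.607×(2.998×10^8 m/s)×43.0×10^-6 s)
= 1.2583 × (-2055.1 m) = -2.59 km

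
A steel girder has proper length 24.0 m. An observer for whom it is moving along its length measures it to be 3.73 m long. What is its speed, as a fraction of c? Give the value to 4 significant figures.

γ = L₀/L = 24.0/3.73 = 6.43432
β = √(1 − 1/γ²) = 0.9878

β ≈ 0.9878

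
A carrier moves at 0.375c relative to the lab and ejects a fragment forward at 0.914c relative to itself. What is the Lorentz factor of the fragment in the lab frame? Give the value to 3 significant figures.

u_lab = (0.914 + 0.375)/(1 + 0.914×0.375) = 1.289/1.34275 = 0.959970
γ = 1/√(1 − 0.959970²) = 3.57

γ ≈ 3.57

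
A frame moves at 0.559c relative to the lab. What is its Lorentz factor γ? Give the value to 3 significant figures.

γ = 1/√(1 − β²) = 1/√(1 − 0.559²) = 1/√(0.68752) = 1.21

γ ≈ 1.21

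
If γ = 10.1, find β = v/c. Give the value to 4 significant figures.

β = √(1 − 1/γ²) = √(1 − 1/10.1²) = √(0.990197) = 0.9951

β ≈ 0.9951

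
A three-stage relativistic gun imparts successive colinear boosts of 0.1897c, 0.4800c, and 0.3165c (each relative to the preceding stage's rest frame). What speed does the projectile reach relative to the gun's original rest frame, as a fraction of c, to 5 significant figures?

u ≈ 0.77898c

Compose boost 2: (0.4800 + 0.1897)/(1 + 0.4800×0.1897) = 0.66970/1.091056 = 0.6138090
Compose boost 3: (0.3165 + 0.6138090)/(1 + 0.3165×0.6138090) = 0.9303090/1.194271 = 0.77898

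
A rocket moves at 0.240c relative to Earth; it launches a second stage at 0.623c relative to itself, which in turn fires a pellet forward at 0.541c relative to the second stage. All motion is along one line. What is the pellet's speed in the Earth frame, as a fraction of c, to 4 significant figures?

u ≈ 0.9186c

Compose boost 2: (0.623 + 0.240)/(1 + 0.623×0.240) = 0.8630/1.14952 = 0.750748
Compose boost 3: (0.541 + 0.750748)/(1 + 0.541×0.750748) = 1.29175/1.40615 = 0.9186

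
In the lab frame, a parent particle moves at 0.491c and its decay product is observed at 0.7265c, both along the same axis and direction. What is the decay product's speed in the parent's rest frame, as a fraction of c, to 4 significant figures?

Inverse velocity addition: u' = (u − v)/(1 − uv/c²)
= (0.7265 − 0.491)/(1 − 0.7265×0.491) = 0.2355/0.643288 = 0.3661

u' ≈ 0.3661c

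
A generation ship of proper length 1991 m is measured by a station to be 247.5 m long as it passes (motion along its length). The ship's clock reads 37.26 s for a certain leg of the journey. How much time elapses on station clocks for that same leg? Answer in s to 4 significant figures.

Length contraction ⇒ γ = L₀/L = 1991/247.5 = 8.04444
Time dilation: Δt = γτ₀ = 8.04444 × 37.26 s = 299.7 s

Δt ≈ 299.7 s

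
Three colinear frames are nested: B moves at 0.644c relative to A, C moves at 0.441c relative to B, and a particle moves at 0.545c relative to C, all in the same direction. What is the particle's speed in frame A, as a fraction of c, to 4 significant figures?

Compose boost 2: (0.441 + 0.644)/(1 + 0.441×0.644) = 1.085/1.28400 = 0.845013
Compose boost 3: (0.545 + 0.845013)/(1 + 0.545×0.845013) = 1.39001/1.46053 = 0.9517

u ≈ 0.9517c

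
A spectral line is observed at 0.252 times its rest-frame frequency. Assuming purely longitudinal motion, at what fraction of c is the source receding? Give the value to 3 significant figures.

β ≈ 0.881

f_obs/f_src = √((1−β)/(1+β)) = 0.252  ⇒  (1−β)/(1+β) = 0.063504
β = |1 − D²|/(1 + D²) = |1 − 0.063504|/(1 + 0.063504) = 0.881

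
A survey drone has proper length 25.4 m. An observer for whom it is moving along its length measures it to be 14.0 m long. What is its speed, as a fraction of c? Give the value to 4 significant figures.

β ≈ 0.8344

γ = L₀/L = 25.4/14.0 = 1.81429
β = √(1 − 1/γ²) = 0.8344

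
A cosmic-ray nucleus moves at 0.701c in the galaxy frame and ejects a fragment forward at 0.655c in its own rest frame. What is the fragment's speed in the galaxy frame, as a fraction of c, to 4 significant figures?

Compose boost 2: (0.655 + 0.701)/(1 + 0.655×0.701) = 1.356/1.45915 = 0.9293

u ≈ 0.9293c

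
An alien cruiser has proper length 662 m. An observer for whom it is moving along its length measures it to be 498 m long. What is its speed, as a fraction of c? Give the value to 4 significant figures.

γ = L₀/L = 662/498 = 1.32932
β = √(1 − 1/γ²) = 0.6589

β ≈ 0.6589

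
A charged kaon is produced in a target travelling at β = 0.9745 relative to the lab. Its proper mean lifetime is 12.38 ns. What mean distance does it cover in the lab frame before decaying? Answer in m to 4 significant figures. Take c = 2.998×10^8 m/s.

d ≈ 16.12 m

γ = 1/√(1 − 0.9745²) = 4.45658
Dilated lifetime: Δt = γτ₀ = 4.45658 × 12.38 ns = 55.1724 ns
d = vΔt = 0.9745c × 55.1724 ns = 2.92155×10^8 m/s × 5.51724×10^-8 s = 16.12 m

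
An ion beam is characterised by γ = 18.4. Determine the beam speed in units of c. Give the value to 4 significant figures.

β = √(1 − 1/γ²) = √(1 − 1/18.4²) = √(0.997046) = 0.9985

β ≈ 0.9985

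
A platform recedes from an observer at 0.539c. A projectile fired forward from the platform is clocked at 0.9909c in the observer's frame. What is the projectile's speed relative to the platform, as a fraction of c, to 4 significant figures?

u' ≈ 0.9699c

Inverse velocity addition: u' = (u − v)/(1 − uv/c²)
= (0.9909 − 0.539)/(1 − 0.9909×0.539) = 0.4519/0.465905 = 0.9699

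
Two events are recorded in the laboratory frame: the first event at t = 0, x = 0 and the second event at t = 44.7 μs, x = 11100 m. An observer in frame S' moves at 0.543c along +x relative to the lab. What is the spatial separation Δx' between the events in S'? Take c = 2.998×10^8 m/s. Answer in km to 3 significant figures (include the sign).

Δx' ≈ 4.55 km

γ = 1/√(1 − 0.543²) = 1.1909
Δx' = γ(Δx − vΔt) = 1.1909 × (11100 m − 0.543×(2.998×10^8 m/s)×44.7×10^-6 s)
= 1.1909 × (3823.2 m) = 4.55 km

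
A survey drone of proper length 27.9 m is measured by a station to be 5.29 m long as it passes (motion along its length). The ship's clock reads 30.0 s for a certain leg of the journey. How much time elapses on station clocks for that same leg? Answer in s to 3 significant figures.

Δt ≈ 158 s

Length contraction ⇒ γ = L₀/L = 27.9/5.29 = 5.2741
Time dilation: Δt = γτ₀ = 5.2741 × 30.0 s = 158 s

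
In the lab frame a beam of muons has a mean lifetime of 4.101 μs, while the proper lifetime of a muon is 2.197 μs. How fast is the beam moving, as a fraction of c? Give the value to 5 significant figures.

β ≈ 0.84439

γ = Δt/τ₀ = 4.101/2.197 = 1.866636
β = √(1 − 1/γ²) = √(1 − 1/1.866636²) = 0.84439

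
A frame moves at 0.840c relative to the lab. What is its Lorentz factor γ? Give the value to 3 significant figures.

γ = 1/√(1 − β²) = 1/√(1 − 0.840²) = 1/√(0.29440) = 1.84

γ ≈ 1.84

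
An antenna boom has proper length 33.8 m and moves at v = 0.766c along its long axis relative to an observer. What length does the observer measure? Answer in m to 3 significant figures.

L ≈ 21.7 m

γ = 1/√(1 − 0.766²) = 1.5556
Length contraction: L = L₀/γ = 33.8/1.5556 = 21.7 m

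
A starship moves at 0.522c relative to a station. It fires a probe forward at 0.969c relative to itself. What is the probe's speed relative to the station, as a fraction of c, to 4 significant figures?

u ≈ 0.9902c

Relativistic velocity addition: u = (u' + v)/(1 + u'v/c²)
= (0.969 + 0.522)/(1 + 0.969×0.522) = 1.491/1.50582 = 0.9902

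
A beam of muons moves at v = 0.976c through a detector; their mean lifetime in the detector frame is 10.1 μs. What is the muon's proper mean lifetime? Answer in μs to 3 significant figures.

τ₀ ≈ 2.20 μs

γ = 1/√(1 − 0.976²) = 4.5920
Proper time: τ₀ = Δt/γ = 10.1/4.5920 = 2.20 μs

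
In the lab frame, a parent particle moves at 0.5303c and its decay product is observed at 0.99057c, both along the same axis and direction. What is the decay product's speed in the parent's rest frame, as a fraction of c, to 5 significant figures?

u' ≈ 0.96960c

Inverse velocity addition: u' = (u − v)/(1 − uv/c²)
= (0.99057 − 0.5303)/(1 − 0.99057×0.5303) = 0.46027/0.4747007 = 0.96960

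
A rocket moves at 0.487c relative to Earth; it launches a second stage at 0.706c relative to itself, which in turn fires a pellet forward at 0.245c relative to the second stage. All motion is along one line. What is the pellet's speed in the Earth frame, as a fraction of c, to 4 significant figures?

Compose boost 2: (0.706 + 0.487)/(1 + 0.706×0.487) = 1.193/1.34382 = 0.887766
Compose boost 3: (0.245 + 0.887766)/(1 + 0.245×0.887766) = 1.13277/1.21750 = 0.9304

u ≈ 0.9304c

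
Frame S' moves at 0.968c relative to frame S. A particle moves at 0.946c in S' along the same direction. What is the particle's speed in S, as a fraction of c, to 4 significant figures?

u ≈ 0.9991c

Relativistic velocity addition: u = (u' + v)/(1 + u'v/c²)
= (0.946 + 0.968)/(1 + 0.946×0.968) = 1.914/1.91573 = 0.9991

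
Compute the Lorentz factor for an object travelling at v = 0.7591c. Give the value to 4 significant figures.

γ ≈ 1.536

γ = 1/√(1 − β²) = 1/√(1 − 0.7591²) = 1/√(0.423767) = 1.536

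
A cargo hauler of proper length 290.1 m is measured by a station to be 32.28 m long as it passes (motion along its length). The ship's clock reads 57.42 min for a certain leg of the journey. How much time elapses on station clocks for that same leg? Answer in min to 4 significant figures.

Length contraction ⇒ γ = L₀/L = 290.1/32.28 = 8.98699
Time dilation: Δt = γτ₀ = 8.98699 × 57.42 min = 516.0 min

Δt ≈ 516.0 min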